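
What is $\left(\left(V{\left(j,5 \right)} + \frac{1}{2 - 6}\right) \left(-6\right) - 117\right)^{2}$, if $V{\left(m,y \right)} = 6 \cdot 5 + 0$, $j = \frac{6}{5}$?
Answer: $\frac{349281}{4} \approx 87320.0$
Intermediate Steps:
$j = \frac{6}{5}$ ($j = 6 \cdot \frac{1}{5} = \frac{6}{5} \approx 1.2$)
$V{\left(m,y \right)} = 30$ ($V{\left(m,y \right)} = 30 + 0 = 30$)
$\left(\left(V{\left(j,5 \right)} + \frac{1}{2 - 6}\right) \left(-6\right) - 117\right)^{2} = \left(\left(30 + \frac{1}{2 - 6}\right) \left(-6\right) - 117\right)^{2} = \left(\left(30 + \frac{1}{-4}\right) \left(-6\right) - 117\right)^{2} = \left(\left(30 - \frac{1}{4}\right) \left(-6\right) - 117\right)^{2} = \left(\frac{119}{4} \left(-6\right) - 117\right)^{2} = \left(- \frac{357}{2} - 117\right)^{2} = \left(- \frac{591}{2}\right)^{2} = \frac{349281}{4}$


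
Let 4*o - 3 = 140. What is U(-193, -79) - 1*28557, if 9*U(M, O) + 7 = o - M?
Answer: -1027165/36 ≈ -28532.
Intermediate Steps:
o = 143/4 (o = ¾ + (¼)*140 = ¾ + 35 = 143/4 ≈ 35.750)
U(M, O) = 115/36 - M/9 (U(M, O) = -7/9 + (143/4 - M)/9 = -7/9 + (143/36 - M/9) = 115/36 - M/9)
U(-193, -79) - 1*28557 = (115/36 - ⅑*(-193)) - 1*28557 = (115/36 + 193/9) - 28557 = 887/36 - 28557 = -1027165/36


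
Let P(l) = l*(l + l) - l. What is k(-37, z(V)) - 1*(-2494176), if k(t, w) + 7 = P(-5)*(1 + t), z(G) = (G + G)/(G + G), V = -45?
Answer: 2492189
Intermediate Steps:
z(G) = 1 (z(G) = (2*G)/((2*G)) = (2*G)*(1/(2*G)) = 1)
P(l) = -l + 2*l² (P(l) = l*(2*l) - l = 2*l² - l = -l + 2*l²)
k(t, w) = 48 + 55*t (k(t, w) = -7 + (-5*(-1 + 2*(-5)))*(1 + t) = -7 + (-5*(-1 - 10))*(1 + t) = -7 + (-5*(-11))*(1 + t) = -7 + 55*(1 + t) = -7 + (55 + 55*t) = 48 + 55*t)
k(-37, z(V)) - 1*(-2494176) = (48 + 55*(-37)) - 1*(-2494176) = (48 - 2035) + 2494176 = -1987 + 2494176 = 2492189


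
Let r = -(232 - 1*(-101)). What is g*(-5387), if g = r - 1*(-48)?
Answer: 1535295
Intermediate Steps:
r = -333 (r = -(232 + 101) = -1*333 = -333)
g = -285 (g = -333 - 1*(-48) = -333 + 48 = -285)
g*(-5387) = -285*(-5387) = 1535295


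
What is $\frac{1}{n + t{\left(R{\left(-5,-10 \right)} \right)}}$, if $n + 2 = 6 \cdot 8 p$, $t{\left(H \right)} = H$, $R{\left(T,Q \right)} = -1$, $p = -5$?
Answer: $- \frac{1}{243} \approx -0.0041152$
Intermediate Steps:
$n = -242$ ($n = -2 + 6 \cdot 8 \left(-5\right) = -2 + 48 \left(-5\right) = -2 - 240 = -242$)
$\frac{1}{n + t{\left(R{\left(-5,-10 \right)} \right)}} = \frac{1}{-242 - 1} = \frac{1}{-243} = - \frac{1}{243}$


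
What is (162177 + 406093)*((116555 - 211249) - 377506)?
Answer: -268337094000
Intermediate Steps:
(162177 + 406093)*((116555 - 211249) - 377506) = 568270*(-94694 - 377506) = 568270*(-472200) = -268337094000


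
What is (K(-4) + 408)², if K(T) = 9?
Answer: 173889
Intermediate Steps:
(K(-4) + 408)² = (9 + 408)² = 417² = 173889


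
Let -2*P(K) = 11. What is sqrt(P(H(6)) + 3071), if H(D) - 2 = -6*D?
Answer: sqrt(12262)/2 ≈ 55.367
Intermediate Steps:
H(D) = 2 - 6*D
P(K) = -11/2 (P(K) = -1/2*11 = -11/2)
sqrt(P(H(6)) + 3071) = sqrt(-11/2 + 3071) = sqrt(6131/2) = sqrt(12262)/2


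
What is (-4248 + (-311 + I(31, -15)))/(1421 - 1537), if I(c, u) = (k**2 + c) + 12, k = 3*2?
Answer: 1120/29 ≈ 38.621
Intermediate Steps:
k = 6
I(c, u) = 48 + c (I(c, u) = (6**2 + c) + 12 = (36 + c) + 12 = 48 + c)
(-4248 + (-311 + I(31, -15)))/(1421 - 1537) = (-4248 + (-311 + (48 + 31)))/(1421 - 1537) = (-4248 + (-311 + 79))/(-116) = (-4248 - 232)*(-1/116) = -4480*(-1/116) = 1120/29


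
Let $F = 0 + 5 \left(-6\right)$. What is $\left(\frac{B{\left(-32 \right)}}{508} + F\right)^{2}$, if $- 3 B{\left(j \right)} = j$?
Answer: $\frac{130462084}{145161} \approx 898.74$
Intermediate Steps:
$B{\left(j \right)} = - \frac{j}{3}$
$F = -30$ ($F = 0 - 30 = -30$)
$\left(\frac{B{\left(-32 \right)}}{508} + F\right)^{2} = \left(\frac{\left(- \frac{1}{3}\right) \left(-32\right)}{508} - 30\right)^{2} = \left(\frac{32}{3} \cdot \frac{1}{508} - 30\right)^{2} = \left(\frac{8}{381} - 30\right)^{2} = \left(- \frac{11422}{381}\right)^{2} = \frac{130462084}{145161}$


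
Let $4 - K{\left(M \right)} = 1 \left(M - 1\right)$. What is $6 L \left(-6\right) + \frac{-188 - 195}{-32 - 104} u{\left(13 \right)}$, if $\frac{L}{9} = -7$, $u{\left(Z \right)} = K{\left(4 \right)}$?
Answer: $\frac{308831}{136} \approx 2270.8$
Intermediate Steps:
$K{\left(M \right)} = 5 - M$ ($K{\left(M \right)} = 4 - 1 \left(M - 1\right) = 4 - 1 \left(-1 + M\right) = 4 - \left(-1 + M\right) = 5 - M$)
$u{\left(Z \right)} = 1$ ($u{\left(Z \right)} = 5 - 4 = 1$)
$L = -63$ ($L = 9 \left(-7\right) = -63$)
$6 L \left(-6\right) + \frac{-188 - 195}{-32 - 104} u{\left(13 \right)} = 6 \left(-63\right) \left(-6\right) + \frac{-188 - 195}{-32 - 104} \cdot 1 = \left(-378\right) \left(-6\right) + - \frac{383}{-136} \cdot 1 = 2268 + \left(-383\right) \left(- \frac{1}{136}\right) 1 = 2268 + \frac{383}{136} \cdot 1 = 2268 + \frac{383}{136} = \frac{308831}{136}$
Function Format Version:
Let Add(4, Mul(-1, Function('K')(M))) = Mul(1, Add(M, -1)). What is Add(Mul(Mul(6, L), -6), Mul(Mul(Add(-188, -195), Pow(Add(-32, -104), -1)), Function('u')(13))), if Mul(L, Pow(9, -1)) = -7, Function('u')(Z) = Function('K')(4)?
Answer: Rational(308831, 136) ≈ 2270.8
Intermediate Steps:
Function('K')(M) = Add(5, Mul(-1, M)) (Function('K')(M) = Add(4, Mul(-1, Mul(1, Add(M, -1)))) = Add(4, Mul(-1, Mul(1, Add(-1, M)))) = Add(4, Mul(-1, Add(-1, M))) = Add(4, Add(1, Mul(-1, M))) = Add(5, Mul(-1, M)))
Function('u')(Z) = 1 (Function('u')(Z) = Add(5, Mul(-1, 4)) = Add(5, -4) = 1)
L = -63 (L = Mul(9, -7) = -63)
Add(Mul(Mul(6, L), -6), Mul(Mul(Add(-188, -195), Pow(Add(-32, -104), -1)), Function('u')(13))) = Add(Mul(Mul(6, -63), -6), Mul(Mul(Add(-188, -195), Pow(Add(-32, -104), -1)), 1)) = Add(Mul(-378, -6), Mul(Mul(-383, Pow(-136, -1)), 1)) = Add(2268, Mul(Mul(-383, Rational(-1, 136)), 1)) = Add(2268, Mul(Rational(383, 136), 1)) = Add(2268, Rational(383, 136)) = Rational(308831, 136)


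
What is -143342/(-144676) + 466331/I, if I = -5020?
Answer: -16686831729/181568380 ≈ -91.904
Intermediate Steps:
-143342/(-144676) + 466331/I = -143342/(-144676) + 466331/(-5020) = -143342*(-1/144676) + 466331*(-1/5020) = 71671/72338 - 466331/5020 = -16686831729/181568380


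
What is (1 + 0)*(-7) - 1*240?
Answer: -247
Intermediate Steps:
(1 + 0)*(-7) - 1*240 = 1*(-7) - 240 = -7 - 240 = -247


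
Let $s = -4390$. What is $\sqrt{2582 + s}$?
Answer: $4 i \sqrt{113} \approx 42.521 i$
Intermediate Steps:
$\sqrt{2582 + s} = \sqrt{2582 - 4390} = \sqrt{-1808} = 4 i \sqrt{113}$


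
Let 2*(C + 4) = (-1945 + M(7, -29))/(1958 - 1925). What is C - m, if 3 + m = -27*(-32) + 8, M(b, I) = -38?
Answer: -19867/22 ≈ -903.04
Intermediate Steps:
m = 869 (m = -3 + (-27*(-32) + 8) = -3 + (864 + 8) = -3 + 872 = 869)
C = -749/22 (C = -4 + ((-1945 - 38)/(1958 - 1925))/2 = -4 + (-1983/33)/2 = -4 + (-1983*1/33)/2 = -4 + (1/2)*(-661/11) = -4 - 661/22 = -749/22 ≈ -34.045)
C - m = -749/22 - 1*869 = -749/22 - 869 = -19867/22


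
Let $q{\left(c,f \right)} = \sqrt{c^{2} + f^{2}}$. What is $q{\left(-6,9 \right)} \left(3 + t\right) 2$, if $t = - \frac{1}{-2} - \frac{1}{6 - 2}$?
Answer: $\frac{39 \sqrt{13}}{2} \approx 70.308$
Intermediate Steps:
$t = \frac{1}{4}$ ($t = \left(-1\right) \left(- \frac{1}{2}\right) - \frac{1}{6 - 2} = \frac{1}{2} - \frac{1}{4} = \frac{1}{4} \approx 0.25$)
$q{\left(-6,9 \right)} \left(3 + t\right) 2 = \sqrt{\left(-6\right)^{2} + 9^{2}} \left(3 + \frac{1}{4}\right) 2 = \sqrt{36 + 81} \cdot \frac{13}{4} \cdot 2 = \sqrt{117} \cdot \frac{13}{2} = 3 \sqrt{13} \cdot \frac{13}{2} = \frac{39 \sqrt{13}}{2}$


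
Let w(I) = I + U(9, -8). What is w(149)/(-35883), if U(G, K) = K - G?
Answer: -44/11961 ≈ -0.0036786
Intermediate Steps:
w(I) = -17 + I (w(I) = I + (-8 - 1*9) = I + (-8 - 9) = I - 17 = -17 + I)
w(149)/(-35883) = (-17 + 149)/(-35883) = 132*(-1/35883) = -44/11961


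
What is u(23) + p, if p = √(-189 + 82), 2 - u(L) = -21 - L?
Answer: 46 + I*√107 ≈ 46.0 + 10.344*I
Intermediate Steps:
u(L) = 23 + L (u(L) = 2 - (-21 - L) = 2 + (21 + L) = 23 + L)
p = I*√107 (p = √(-107) = I*√107 ≈ 10.344*I)
u(23) + p = (23 + 23) + I*√107 = 46 + I*√107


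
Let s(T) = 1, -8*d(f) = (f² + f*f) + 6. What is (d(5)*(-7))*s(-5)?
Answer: 49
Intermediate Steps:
d(f) = -¾ - f²/4 (d(f) = -((f² + f*f) + 6)/8 = -((f² + f²) + 6)/8 = -(2*f² + 6)/8 = -(6 + 2*f²)/8 = -¾ - f²/4)
(d(5)*(-7))*s(-5) = ((-¾ - ¼*5²)*(-7))*1 = ((-¾ - ¼*25)*(-7))*1 = ((-¾ - 25/4)*(-7))*1 = -7*(-7)*1 = 49*1 = 49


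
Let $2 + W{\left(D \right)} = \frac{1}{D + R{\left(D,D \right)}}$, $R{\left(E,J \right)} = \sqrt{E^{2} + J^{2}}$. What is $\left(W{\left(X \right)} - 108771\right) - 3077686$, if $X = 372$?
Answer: $- \frac{1185362749}{372} + \frac{\sqrt{2}}{372} \approx -3.1865 \cdot 10^{6}$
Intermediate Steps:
$W{\left(D \right)} = -2 + \frac{1}{D + \sqrt{2} \sqrt{D^{2}}}$ ($W{\left(D \right)} = -2 + \frac{1}{D + \sqrt{D^{2} + D^{2}}} = -2 + \frac{1}{D + \sqrt{2 D^{2}}} = -2 + \frac{1}{D + \sqrt{2} \sqrt{D^{2}}}$)
$\left(W{\left(X \right)} - 108771\right) - 3077686 = \left(\frac{1 - 744 - 2 \sqrt{2} \sqrt{372^{2}}}{372 + \sqrt{2} \sqrt{372^{2}}} - 108771\right) - 3077686 = \left(\frac{1 - 744 - 2 \sqrt{2} \sqrt{138384}}{372 + \sqrt{2} \sqrt{138384}} - 108771\right) - 3077686 = \left(\frac{1 - 744 - 2 \sqrt{2} \cdot 372}{372 + \sqrt{2} \cdot 372} - 108771\right) - 3077686 = \left(\frac{1 - 744 - 744 \sqrt{2}}{372 + 372 \sqrt{2}} - 108771\right) - 3077686 = \left(\frac{-743 - 744 \sqrt{2}}{372 + 372 \sqrt{2}} - 108771\right) - 3077686 = \left(-108771 + \frac{-743 - 744 \sqrt{2}}{372 + 372 \sqrt{2}}\right) - 3077686 = -3186457 + \frac{-743 - 744 \sqrt{2}}{372 + 372 \sqrt{2}}$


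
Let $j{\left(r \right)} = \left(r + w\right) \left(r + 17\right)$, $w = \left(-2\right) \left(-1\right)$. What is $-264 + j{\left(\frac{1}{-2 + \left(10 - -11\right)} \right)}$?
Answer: $- \frac{82668}{361} \approx -229.0$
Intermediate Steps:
$w = 2$
$j{\left(r \right)} = \left(2 + r\right) \left(17 + r\right)$ ($j{\left(r \right)} = \left(r + 2\right) \left(r + 17\right) = \left(2 + r\right) \left(17 + r\right)$)
$-264 + j{\left(\frac{1}{-2 + \left(10 - -11\right)} \right)} = -264 + \left(34 + \left(\frac{1}{-2 + \left(10 - -11\right)}\right)^{2} + \frac{19}{-2 + \left(10 - -11\right)}\right) = -264 + \left(34 + \left(\frac{1}{-2 + \left(10 + 11\right)}\right)^{2} + \frac{19}{-2 + \left(10 + 11\right)}\right) = -264 + \left(34 + \left(\frac{1}{-2 + 21}\right)^{2} + \frac{19}{-2 + 21}\right) = -264 + \left(34 + \left(\frac{1}{19}\right)^{2} + \frac{19}{19}\right) = -264 + \left(34 + \left(\frac{1}{19}\right)^{2} + 19 \cdot \frac{1}{19}\right) = -264 + \left(34 + \frac{1}{361} + 1\right) = -264 + \frac{12636}{361} = - \frac{82668}{361}$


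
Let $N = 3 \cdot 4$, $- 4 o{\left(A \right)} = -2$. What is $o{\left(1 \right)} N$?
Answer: $6$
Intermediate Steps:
$o{\left(A \right)} = \frac{1}{2}$ ($o{\left(A \right)} = \left(- \frac{1}{4}\right) \left(-2\right) = \frac{1}{2}$)
$N = 12$
$o{\left(1 \right)} N = \frac{1}{2} \cdot 12 = 6$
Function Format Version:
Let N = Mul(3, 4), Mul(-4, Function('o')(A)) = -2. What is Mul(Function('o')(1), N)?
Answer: 6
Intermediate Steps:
Function('o')(A) = Rational(1, 2) (Function('o')(A) = Mul(Rational(-1, 4), -2) = Rational(1, 2))
N = 12
Mul(Function('o')(1), N) = Mul(Rational(1, 2), 12) = 6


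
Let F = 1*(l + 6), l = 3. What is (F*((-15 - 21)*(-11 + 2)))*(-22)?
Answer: -64152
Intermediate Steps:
F = 9 (F = 1*(3 + 6) = 1*9 = 9)
(F*((-15 - 21)*(-11 + 2)))*(-22) = (9*((-15 - 21)*(-11 + 2)))*(-22) = (9*(-36*(-9)))*(-22) = (9*324)*(-22) = 2916*(-22) = -64152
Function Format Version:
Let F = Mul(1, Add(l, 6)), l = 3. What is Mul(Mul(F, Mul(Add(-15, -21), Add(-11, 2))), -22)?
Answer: -64152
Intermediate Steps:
F = 9 (F = Mul(1, Add(3, 6)) = Mul(1, 9) = 9)
Mul(Mul(F, Mul(Add(-15, -21), Add(-11, 2))), -22) = Mul(Mul(9, Mul(Add(-15, -21), Add(-11, 2))), -22) = Mul(Mul(9, Mul(-36, -9)), -22) = Mul(Mul(9, 324), -22) = Mul(2916, -22) = -64152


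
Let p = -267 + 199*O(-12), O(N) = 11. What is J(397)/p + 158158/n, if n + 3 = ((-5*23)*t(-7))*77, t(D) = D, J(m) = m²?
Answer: 5036450357/59564702 ≈ 84.554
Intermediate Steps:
n = 61982 (n = -3 + (-5*23*(-7))*77 = -3 - 115*(-7)*77 = -3 + 805*77 = -3 + 61985 = 61982)
p = 1922 (p = -267 + 199*11 = -267 + 2189 = 1922)
J(397)/p + 158158/n = 397²/1922 + 158158/61982 = 157609*(1/1922) + 158158*(1/61982) = 157609/1922 + 79079/30991 = 5036450357/59564702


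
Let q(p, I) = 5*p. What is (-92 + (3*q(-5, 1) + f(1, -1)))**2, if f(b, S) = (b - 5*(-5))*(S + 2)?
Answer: 19881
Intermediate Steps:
f(b, S) = (2 + S)*(25 + b) (f(b, S) = (b + 25)*(2 + S) = (25 + b)*(2 + S) = (2 + S)*(25 + b))
(-92 + (3*q(-5, 1) + f(1, -1)))**2 = (-92 + (3*(5*(-5)) + (50 + 2*1 + 25*(-1) - 1*1)))**2 = (-92 + (3*(-25) + (50 + 2 - 25 - 1)))**2 = (-92 + (-75 + 26))**2 = (-92 - 49)**2 = (-141)**2 = 19881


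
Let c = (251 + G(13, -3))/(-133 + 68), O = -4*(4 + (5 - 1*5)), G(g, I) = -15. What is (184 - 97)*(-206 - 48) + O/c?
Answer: -1303522/59 ≈ -22094.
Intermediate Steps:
O = -16 (O = -4*(4 + (5 - 5)) = -4*(4 + 0) = -4*4 = -16)
c = -236/65 (c = (251 - 15)/(-133 + 68) = 236/(-65) = 236*(-1/65) = -236/65 ≈ -3.6308)
(184 - 97)*(-206 - 48) + O/c = (184 - 97)*(-206 - 48) - 16/(-236/65) = 87*(-254) - 16*(-65/236) = -22098 + 260/59 = -1303522/59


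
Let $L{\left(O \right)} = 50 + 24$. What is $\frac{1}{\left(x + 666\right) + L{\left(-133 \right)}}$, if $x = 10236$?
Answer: $\frac{1}{10976} \approx 9.1108 \cdot 10^{-5}$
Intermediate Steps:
$L{\left(O \right)} = 74$
$\frac{1}{\left(x + 666\right) + L{\left(-133 \right)}} = \frac{1}{\left(10236 + 666\right) + 74} = \frac{1}{10902 + 74} = \frac{1}{10976}$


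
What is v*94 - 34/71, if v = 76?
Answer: 507190/71 ≈ 7143.5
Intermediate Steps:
v*94 - 34/71 = 76*94 - 34/71 = 7144 - 34*1/71 = 7144 - 34/71 = 507190/71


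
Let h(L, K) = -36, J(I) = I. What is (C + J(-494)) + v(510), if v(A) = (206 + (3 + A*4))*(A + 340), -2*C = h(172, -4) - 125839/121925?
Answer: 466039905739/243850 ≈ 1.9112e+6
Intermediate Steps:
C = 4515139/243850 (C = -(-36 - 125839/121925)/2 = -½*(-4515139/121925) = 4515139/243850 ≈ 18.516)
v(A) = (209 + 4*A)*(340 + A) (v(A) = (206 + (3 + 4*A))*(340 + A) = (209 + 4*A)*(340 + A))
(C + J(-494)) + v(510) = (4515139/243850 - 494) + (71060 + 4*510² + 1569*510) = -115946761/243850 + (71060 + 4*260100 + 800190) = -115946761/243850 + (71060 + 1040400 + 800190) = -115946761/243850 + 1911650 = 466039905739/243850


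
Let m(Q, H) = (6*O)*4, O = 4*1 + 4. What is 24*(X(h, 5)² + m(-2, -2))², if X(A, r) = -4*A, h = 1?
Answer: 1038336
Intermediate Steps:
O = 8 (O = 4 + 4 = 8)
m(Q, H) = 192 (m(Q, H) = (6*8)*4 = 48*4 = 192)
24*(X(h, 5)² + m(-2, -2))² = 24*((-4*1)² + 192)² = 24*((-4)² + 192)² = 24*(16 + 192)² = 24*208² = 24*43264 = 1038336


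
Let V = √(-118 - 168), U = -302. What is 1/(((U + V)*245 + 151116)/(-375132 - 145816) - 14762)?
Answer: -2003126198171948/29570445498905331577 + 63816130*I*√286/29570445498905331577 ≈ -6.7741e-5 + 3.6497e-11*I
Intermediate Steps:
V = I*√286 (V = √(-286) = I*√286 ≈ 16.912*I)
1/(((U + V)*245 + 151116)/(-375132 - 145816) - 14762) = 1/(((-302 + I*√286)*245 + 151116)/(-375132 - 145816) - 14762) = 1/(((-73990 + 245*I*√286) + 151116)/(-520948) - 14762) = 1/((77126 + 245*I*√286)*(-1/520948) - 14762) = 1/((-38563/260474 - 245*I*√286/520948) - 14762) = 1/(-3845155751/260474 - 245*I*√286/520948)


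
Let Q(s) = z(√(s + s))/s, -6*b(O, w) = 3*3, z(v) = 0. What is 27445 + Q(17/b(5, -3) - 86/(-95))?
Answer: 27445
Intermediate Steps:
b(O, w) = -3/2
Q(s) = 0 (Q(s) = 0/s = 0)
27445 + Q(17/b(5, -3) - 86/(-95)) = 27445 + 0 = 27445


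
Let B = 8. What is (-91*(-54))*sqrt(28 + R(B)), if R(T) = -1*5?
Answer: 4914*sqrt(23) ≈ 23567.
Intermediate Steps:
R(T) = -5
(-91*(-54))*sqrt(28 + R(B)) = (-91*(-54))*sqrt(28 - 5) = 4914*sqrt(23)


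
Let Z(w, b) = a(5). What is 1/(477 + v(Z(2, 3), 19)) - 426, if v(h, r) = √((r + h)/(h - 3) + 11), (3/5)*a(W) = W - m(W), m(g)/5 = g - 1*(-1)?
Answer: -2164590771/5081224 - √51657/15243672 ≈ -426.00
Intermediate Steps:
m(g) = 5 + 5*g (m(g) = 5*(g - 1*(-1)) = 5*(g + 1) = 5*(1 + g) = 5 + 5*g)
a(W) = -25/3 - 20*W/3 (a(W) = 5*(W - (5 + 5*W))/3 = 5*(W + (-5 - 5*W))/3 = 5*(-5 - 4*W)/3 = -25/3 - 20*W/3)
Z(w, b) = -125/3 (Z(w, b) = -25/3 - 20/3*5 = -25/3 - 100/3 = -125/3)
v(h, r) = √(11 + (h + r)/(-3 + h)) (v(h, r) = √((h + r)/(-3 + h) + 11) = √(11 + (h + r)/(-3 + h)))
1/(477 + v(Z(2, 3), 19)) - 426 = 1/(477 + √((-33 + 19 + 12*(-125/3))/(-3 - 125/3))) - 426 = 1/(477 + √((-33 + 19 - 500)/(-134/3))) - 426 = 1/(477 + √(-3/134*(-514))) - 426 = 1/(477 + √(771/67)) - 426 = 1/(477 + √51657/67) - 426 = -426 + 1/(477 + √51657/67)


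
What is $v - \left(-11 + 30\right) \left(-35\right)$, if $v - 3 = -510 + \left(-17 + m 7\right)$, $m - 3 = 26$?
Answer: $344$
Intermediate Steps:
$m = 29$ ($m = 3 + 26 = 29$)
$v = -321$ ($v = 3 + \left(-510 + \left(-17 + 29 \cdot 7\right)\right) = 3 + \left(-510 + \left(-17 + 203\right)\right) = 3 + \left(-510 + 186\right) = 3 - 324 = -321$)
$v - \left(-11 + 30\right) \left(-35\right) = -321 - \left(-11 + 30\right) \left(-35\right) = -321 - 19 \left(-35\right) = -321 - -665 = -321 + 665 = 344$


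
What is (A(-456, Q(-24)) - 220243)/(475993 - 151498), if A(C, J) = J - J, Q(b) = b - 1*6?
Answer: -220243/324495 ≈ -0.67873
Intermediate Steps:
Q(b) = -6 + b (Q(b) = b - 6 = -6 + b)
A(C, J) = 0
(A(-456, Q(-24)) - 220243)/(475993 - 151498) = (0 - 220243)/(475993 - 151498) = -220243/324495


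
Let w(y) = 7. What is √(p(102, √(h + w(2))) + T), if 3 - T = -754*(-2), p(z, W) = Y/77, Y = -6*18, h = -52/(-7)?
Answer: I*√8931461/77 ≈ 38.812*I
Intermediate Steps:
h = 52/7 (h = -52*(-⅐) = 52/7 ≈ 7.4286)
Y = -108
p(z, W) = -108/77
T = -1505 (T = 3 - (-754)*(-2) = 3 - 1*1508 = 3 - 1508 = -1505)
√(p(102, √(h + w(2))) + T) = √(-108/77 - 1505) = √(-115993/77) = I*√8931461/77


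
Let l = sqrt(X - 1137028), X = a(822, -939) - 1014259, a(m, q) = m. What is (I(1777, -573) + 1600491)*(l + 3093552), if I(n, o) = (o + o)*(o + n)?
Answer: 682768581264 + 220707*I*sqrt(2150465) ≈ 6.8277e+11 + 3.2366e+8*I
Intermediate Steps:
I(n, o) = 2*o*(n + o) (I(n, o) = (2*o)*(n + o) = 2*o*(n + o))
X = -1013437 (X = 822 - 1014259 = -1013437)
l = I*sqrt(2150465) (l = sqrt(-1013437 - 1137028) = sqrt(-2150465) = I*sqrt(2150465) ≈ 1466.4*I)
(I(1777, -573) + 1600491)*(l + 3093552) = (2*(-573)*(1777 - 573) + 1600491)*(I*sqrt(2150465) + 3093552) = (2*(-573)*1204 + 1600491)*(3093552 + I*sqrt(2150465)) = (-1379784 + 1600491)*(3093552 + I*sqrt(2150465)) = 220707*(3093552 + I*sqrt(2150465)) = 682768581264 + 220707*I*sqrt(2150465)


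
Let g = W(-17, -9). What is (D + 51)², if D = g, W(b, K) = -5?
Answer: 2116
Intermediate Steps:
g = -5
D = -5
(D + 51)² = (-5 + 51)² = 46² = 2116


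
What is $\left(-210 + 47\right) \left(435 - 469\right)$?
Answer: $5542$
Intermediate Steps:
$\left(-210 + 47\right) \left(435 - 469\right) = \left(-163\right) \left(-34\right) = 5542$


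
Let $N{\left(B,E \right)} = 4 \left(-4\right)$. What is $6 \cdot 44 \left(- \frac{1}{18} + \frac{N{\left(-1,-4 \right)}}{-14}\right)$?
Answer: $\frac{6028}{21} \approx 287.05$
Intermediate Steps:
$N{\left(B,E \right)} = -16$
$6 \cdot 44 \left(- \frac{1}{18} + \frac{N{\left(-1,-4 \right)}}{-14}\right) = 6 \cdot 44 \left(- \frac{1}{18} - \frac{16}{-14}\right) = 264 \left(\left(-1\right) \frac{1}{18} - - \frac{8}{7}\right) = 264 \left(- \frac{1}{18} + \frac{8}{7}\right) = 264 \cdot \frac{137}{126} = \frac{6028}{21}$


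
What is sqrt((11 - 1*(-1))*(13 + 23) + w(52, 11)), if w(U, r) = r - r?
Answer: 12*sqrt(3) ≈ 20.785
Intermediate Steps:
w(U, r) = 0
sqrt((11 - 1*(-1))*(13 + 23) + w(52, 11)) = sqrt((11 - 1*(-1))*(13 + 23) + 0) = sqrt((11 + 1)*36 + 0) = sqrt(12*36 + 0) = sqrt(432 + 0) = sqrt(432) = 12*sqrt(3)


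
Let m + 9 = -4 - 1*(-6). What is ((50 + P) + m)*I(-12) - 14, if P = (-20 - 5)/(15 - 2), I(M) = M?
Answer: -6590/13 ≈ -506.92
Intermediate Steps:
P = -25/13 ≈ -1.9231
m = -7 (m = -9 + (-4 - 1*(-6)) = -9 + (-4 + 6) = -9 + 2 = -7)
((50 + P) + m)*I(-12) - 14 = ((50 - 25/13) - 7)*(-12) - 14 = (625/13 - 7)*(-12) - 14 = (534/13)*(-12) - 14 = -6408/13 - 14 = -6590/13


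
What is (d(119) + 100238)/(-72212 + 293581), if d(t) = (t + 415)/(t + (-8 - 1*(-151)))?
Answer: 13131445/28999339 ≈ 0.45282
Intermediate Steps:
d(t) = (415 + t)/(143 + t) (d(t) = (415 + t)/(t + (-8 + 151)) = (415 + t)/(t + 143) = (415 + t)/(143 + t))
(d(119) + 100238)/(-72212 + 293581) = ((415 + 119)/(143 + 119) + 100238)/(-72212 + 293581) = (534/262 + 100238)/221369 = ((1/262)*534 + 100238)*(1/221369) = (267/131 + 100238)*(1/221369) = (13131445/131)*(1/221369) = 13131445/28999339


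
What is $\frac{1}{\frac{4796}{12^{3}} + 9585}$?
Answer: $\frac{432}{4141919} \approx 0.0001043$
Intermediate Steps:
$\frac{1}{\frac{4796}{12^{3}} + 9585} = \frac{1}{\frac{4796}{1728} + 9585} = \frac{1}{4796 \cdot \frac{1}{1728} + 9585} = \frac{1}{\frac{1199}{432} + 9585} = \frac{1}{\frac{4141919}{432}} = \frac{432}{4141919}$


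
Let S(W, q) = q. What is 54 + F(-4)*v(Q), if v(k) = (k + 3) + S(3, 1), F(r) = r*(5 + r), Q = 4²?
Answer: -26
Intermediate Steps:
Q = 16
v(k) = 4 + k (v(k) = (k + 3) + 1 = (3 + k) + 1 = 4 + k)
54 + F(-4)*v(Q) = 54 + (-4*(5 - 4))*(4 + 16) = 54 - 4*1*20 = 54 - 4*20 = 54 - 80 = -26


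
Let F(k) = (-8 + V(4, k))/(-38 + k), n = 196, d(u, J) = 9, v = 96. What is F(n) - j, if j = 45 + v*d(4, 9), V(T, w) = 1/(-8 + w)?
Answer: -27002439/29704 ≈ -909.05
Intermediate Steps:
j = 909 (j = 45 + 96*9 = 45 + 864 = 909)
F(k) = (-8 + 1/(-8 + k))/(-38 + k)
F(n) - j = (65 - 8*196)/((-38 + 196)*(-8 + 196)) - 1*909 = (65 - 1568)/(158*188) - 909 = (1/158)*(1/188)*(-1503) - 909 = -1503/29704 - 909 = -27002439/29704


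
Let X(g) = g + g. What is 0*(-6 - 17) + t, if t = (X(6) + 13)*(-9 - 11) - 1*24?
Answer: -524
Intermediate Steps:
X(g) = 2*g
t = -524 (t = (2*6 + 13)*(-9 - 11) - 1*24 = (12 + 13)*(-20) - 24 = 25*(-20) - 24 = -500 - 24 = -524)
0*(-6 - 17) + t = 0*(-6 - 17) - 524 = 0*(-23) - 524 = 0 - 524 = -524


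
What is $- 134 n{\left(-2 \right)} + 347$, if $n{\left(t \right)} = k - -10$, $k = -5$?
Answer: $-323$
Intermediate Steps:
$n{\left(t \right)} = 5$ ($n{\left(t \right)} = -5 - -10 = -5 + 10 = 5$)
$- 134 n{\left(-2 \right)} + 347 = \left(-134\right) 5 + 347 = -670 + 347 = -323$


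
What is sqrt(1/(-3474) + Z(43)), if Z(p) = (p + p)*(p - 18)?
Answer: sqrt(2883072214)/1158 ≈ 46.368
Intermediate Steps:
Z(p) = 2*p*(-18 + p) (Z(p) = (2*p)*(-18 + p) = 2*p*(-18 + p))
sqrt(1/(-3474) + Z(43)) = sqrt(1/(-3474) + 2*43*(-18 + 43)) = sqrt(-1/3474 + 2*43*25) = sqrt(-1/3474 + 2150) = sqrt(7469099/3474) = sqrt(2883072214)/1158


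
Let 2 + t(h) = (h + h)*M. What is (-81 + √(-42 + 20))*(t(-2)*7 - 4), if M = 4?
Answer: 10530 - 130*I*√22 ≈ 10530.0 - 609.75*I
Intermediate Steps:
t(h) = -2 + 8*h (t(h) = -2 + (h + h)*4 = -2 + (2*h)*4 = -2 + 8*h)
(-81 + √(-42 + 20))*(t(-2)*7 - 4) = (-81 + √(-42 + 20))*((-2 + 8*(-2))*7 - 4) = (-81 + √(-22))*((-2 - 16)*7 - 4) = (-81 + I*√22)*(-18*7 - 4) = (-81 + I*√22)*(-126 - 4) = (-81 + I*√22)*(-130) = 10530 - 130*I*√22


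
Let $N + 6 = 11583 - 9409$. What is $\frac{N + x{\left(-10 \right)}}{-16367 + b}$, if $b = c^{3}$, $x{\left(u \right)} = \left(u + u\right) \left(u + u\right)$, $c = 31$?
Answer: $\frac{321}{1678} \approx 0.1913$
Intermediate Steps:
$N = 2168$ ($N = -6 + \left(11583 - 9409\right) = -6 + 2174 = 2168$)
$x{\left(u \right)} = 4 u^{2}$ ($x{\left(u \right)} = 2 u 2 u = 4 u^{2}$)
$b = 29791$ ($b = 31^{3} = 29791$)
$\frac{N + x{\left(-10 \right)}}{-16367 + b} = \frac{2168 + 4 \left(-10\right)^{2}}{-16367 + 29791} = \frac{2168 + 4 \cdot 100}{13424} = \left(2168 + 400\right) \frac{1}{13424} = 2568 \cdot \frac{1}{13424} = \frac{321}{1678}$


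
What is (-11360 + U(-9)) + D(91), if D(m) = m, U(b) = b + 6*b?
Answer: -11332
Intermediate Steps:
U(b) = 7*b
(-11360 + U(-9)) + D(91) = (-11360 + 7*(-9)) + 91 = (-11360 - 63) + 91 = -11423 + 91 = -11332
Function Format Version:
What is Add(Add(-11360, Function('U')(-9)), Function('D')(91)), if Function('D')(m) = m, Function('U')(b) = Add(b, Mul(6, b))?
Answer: -11332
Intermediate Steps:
Function('U')(b) = Mul(7, b)
Add(Add(-11360, Function('U')(-9)), Function('D')(91)) = Add(Add(-11360, Mul(7, -9)), 91) = Add(Add(-11360, -63), 91) = Add(-11423, 91) = -11332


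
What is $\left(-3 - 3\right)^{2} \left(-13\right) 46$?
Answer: $-21528$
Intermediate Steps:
$\left(-3 - 3\right)^{2} \left(-13\right) 46 = \left(-6\right)^{2} \left(-13\right) 46 = 36 \left(-13\right) 46 = \left(-468\right) 46 = -21528$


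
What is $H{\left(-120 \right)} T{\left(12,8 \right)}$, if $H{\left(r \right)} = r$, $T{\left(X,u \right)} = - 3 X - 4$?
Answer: $4800$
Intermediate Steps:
$T{\left(X,u \right)} = -4 - 3 X$
$H{\left(-120 \right)} T{\left(12,8 \right)} = - 120 \left(-4 - 36\right) = \left(-120\right) \left(-40\right) = 4800$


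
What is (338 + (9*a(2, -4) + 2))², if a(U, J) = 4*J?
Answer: 38416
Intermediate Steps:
(338 + (9*a(2, -4) + 2))² = (338 + (9*(4*(-4)) + 2))² = (338 + (9*(-16) + 2))² = (338 + (-144 + 2))² = (338 - 142)² = 196² = 38416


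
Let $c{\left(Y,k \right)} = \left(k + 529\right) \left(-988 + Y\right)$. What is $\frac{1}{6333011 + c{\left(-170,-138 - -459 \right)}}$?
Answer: $\frac{1}{5348711} \approx 1.8696 \cdot 10^{-7}$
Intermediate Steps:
$c{\left(Y,k \right)} = \left(-988 + Y\right) \left(529 + k\right)$ ($c{\left(Y,k \right)} = \left(529 + k\right) \left(-988 + Y\right) = \left(-988 + Y\right) \left(529 + k\right)$)
$\frac{1}{6333011 + c{\left(-170,-138 - -459 \right)}} = \frac{1}{6333011 - \left(612582 + 1158 \left(-138 - -459\right)\right)} = \frac{1}{6333011 - \left(612582 + 1158 \left(-138 + 459\right)\right)} = \frac{1}{6333011 - 984300} = \frac{1}{5348711}$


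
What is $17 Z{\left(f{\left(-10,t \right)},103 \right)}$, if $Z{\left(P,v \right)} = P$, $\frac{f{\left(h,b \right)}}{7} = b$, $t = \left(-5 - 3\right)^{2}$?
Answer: $7616$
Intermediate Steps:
$t = 64$ ($t = \left(-8\right)^{2} = 64$)
$f{\left(h,b \right)} = 7 b$
$17 Z{\left(f{\left(-10,t \right)},103 \right)} = 17 \cdot 7 \cdot 64 = 17 \cdot 448 = 7616$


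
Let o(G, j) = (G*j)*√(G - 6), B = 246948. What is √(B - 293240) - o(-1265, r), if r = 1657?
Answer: I*(2*√11573 + 2096105*√1271) ≈ 7.4729e+7*I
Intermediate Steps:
o(G, j) = G*j*√(-6 + G) (o(G, j) = (G*j)*√(-6 + G) = G*j*√(-6 + G))
√(B - 293240) - o(-1265, r) = √(246948 - 293240) - (-1265)*1657*√(-6 - 1265) = √(-46292) - (-1265)*1657*√(-1271) = 2*I*√11573 - (-1265)*1657*I*√1271 = 2*I*√11573 - (-2096105)*I*√1271 = 2*I*√11573 + 2096105*I*√1271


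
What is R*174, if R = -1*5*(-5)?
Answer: 4350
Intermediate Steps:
R = 25 (R = -5*(-5) = 25)
R*174 = 25*174 = 4350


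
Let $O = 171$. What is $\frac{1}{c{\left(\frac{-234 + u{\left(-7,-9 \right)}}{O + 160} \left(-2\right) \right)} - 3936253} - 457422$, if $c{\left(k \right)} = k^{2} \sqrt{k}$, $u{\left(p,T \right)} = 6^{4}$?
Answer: $- \frac{28159376007319626499820783457529}{61561044303299769131986483} - \frac{2965625195616 i \sqrt{19529}}{61561044303299769131986483} \approx -4.5742 \cdot 10^{5} - 6.7321 \cdot 10^{-12} i$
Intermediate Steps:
$u{\left(p,T \right)} = 1296$
$c{\left(k \right)} = k^{\frac{5}{2}}$
$\frac{1}{c{\left(\frac{-234 + u{\left(-7,-9 \right)}}{O + 160} \left(-2\right) \right)} - 3936253} - 457422 = \frac{1}{\left(\frac{-234 + 1296}{171 + 160} \left(-2\right)\right)^{\frac{5}{2}} - 3936253} - 457422 = \frac{1}{\left(\frac{1062}{331} \left(-2\right)\right)^{\frac{5}{2}} - 3936253} - 457422 = \frac{1}{\left(- \frac{2124}{331}\right)^{\frac{5}{2}} - 3936253} - 457422 = \frac{1}{\frac{27068256 i \sqrt{19529}}{36264691} - 3936253} - 457422 = \frac{1}{-3936253 + \frac{27068256 i \sqrt{19529}}{36264691}} - 457422 = -457422 + \frac{1}{-3936253 + \frac{27068256 i \sqrt{19529}}{36264691}}$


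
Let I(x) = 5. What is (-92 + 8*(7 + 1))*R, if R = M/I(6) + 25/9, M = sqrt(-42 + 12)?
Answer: -700/9 - 28*I*sqrt(30)/5 ≈ -77.778 - 30.672*I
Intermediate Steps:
M = I*sqrt(30) (M = sqrt(-30) = I*sqrt(30) ≈ 5.4772*I)
R = 25/9 + I*sqrt(30)/5 (R = (I*sqrt(30))/5 + 25/9 = (I*sqrt(30))*(1/5) + 25*(1/9) = I*sqrt(30)/5 + 25/9 = 25/9 + I*sqrt(30)/5 ≈ 2.7778 + 1.0954*I)
(-92 + 8*(7 + 1))*R = (-92 + 8*(7 + 1))*(25/9 + I*sqrt(30)/5) = (-92 + 8*8)*(25/9 + I*sqrt(30)/5) = (-92 + 64)*(25/9 + I*sqrt(30)/5) = -28*(25/9 + I*sqrt(30)/5) = -700/9 - 28*I*sqrt(30)/5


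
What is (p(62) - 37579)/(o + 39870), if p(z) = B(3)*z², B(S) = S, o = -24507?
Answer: -26047/15363 ≈ -1.6954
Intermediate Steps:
p(z) = 3*z²
(p(62) - 37579)/(o + 39870) = (3*62² - 37579)/(-24507 + 39870) = (3*3844 - 37579)/15363 = (11532 - 37579)*(1/15363) = -26047*1/15363 = -26047/15363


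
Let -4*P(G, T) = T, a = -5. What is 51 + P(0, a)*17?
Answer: 289/4 ≈ 72.250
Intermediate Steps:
P(G, T) = -T/4
51 + P(0, a)*17 = 51 - ¼*(-5)*17 = 51 + (5/4)*17 = 51 + 85/4 = 289/4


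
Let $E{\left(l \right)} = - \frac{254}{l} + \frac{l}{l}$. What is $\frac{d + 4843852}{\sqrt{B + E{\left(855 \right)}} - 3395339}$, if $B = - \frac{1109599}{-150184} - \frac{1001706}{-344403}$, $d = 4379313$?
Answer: $- \frac{153878278245171931806881400}{56647465309162886028352717} - \frac{55338990 \sqrt{7377468824875383677413670}}{56647465309162886028352717} \approx -2.7164$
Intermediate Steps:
$B = \frac{177529812767}{17241273384}$ ($B = \left(-1109599\right) \left(- \frac{1}{150184}\right) - - \frac{333902}{114801} = \frac{1109599}{150184} + \frac{333902}{114801} = \frac{177529812767}{17241273384} \approx 10.297$)
$E{\left(l \right)} = 1 - \frac{254}{l}$ ($E{\left(l \right)} = - \frac{254}{l} + 1 = 1 - \frac{254}{l}$)
$\frac{d + 4843852}{\sqrt{B + E{\left(855 \right)}} - 3395339} = \frac{4379313 + 4843852}{\sqrt{\frac{177529812767}{17241273384} + \frac{-254 + 855}{855}} - 3395339} = \frac{9223165}{\sqrt{\frac{177529812767}{17241273384} + \frac{1}{855} \cdot 601} - 3395339} = \frac{9223165}{\sqrt{\frac{177529812767}{17241273384} + \frac{601}{855}} - 3395339} = \frac{9223165}{\sqrt{\frac{54049998406523}{4913762914440}} - 3395339} = \frac{9223165}{\frac{\sqrt{7377468824875383677413670}}{818960485740} - 3395339} = \frac{9223165}{-3395339 + \frac{\sqrt{7377468824875383677413670}}{818960485740}}$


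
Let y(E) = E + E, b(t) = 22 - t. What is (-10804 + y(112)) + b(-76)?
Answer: -10482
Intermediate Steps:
y(E) = 2*E
(-10804 + y(112)) + b(-76) = (-10804 + 2*112) + (22 - 1*(-76)) = (-10804 + 224) + (22 + 76) = -10580 + 98 = -10482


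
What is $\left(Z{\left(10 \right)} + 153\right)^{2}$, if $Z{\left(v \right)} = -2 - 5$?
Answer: $21316$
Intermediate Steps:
$Z{\left(v \right)} = -7$ ($Z{\left(v \right)} = -2 - 5 = -7$)
$\left(Z{\left(10 \right)} + 153\right)^{2} = \left(-7 + 153\right)^{2} = 146^{2} = 21316$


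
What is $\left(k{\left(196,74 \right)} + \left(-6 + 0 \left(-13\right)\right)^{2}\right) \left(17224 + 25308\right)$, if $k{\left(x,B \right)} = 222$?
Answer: $10973256$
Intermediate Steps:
$\left(k{\left(196,74 \right)} + \left(-6 + 0 \left(-13\right)\right)^{2}\right) \left(17224 + 25308\right) = \left(222 + \left(-6 + 0 \left(-13\right)\right)^{2}\right) \left(17224 + 25308\right) = \left(222 + \left(-6 + 0\right)^{2}\right) 42532 = \left(222 + \left(-6\right)^{2}\right) 42532 = \left(222 + 36\right) 42532 = 258 \cdot 42532 = 10973256$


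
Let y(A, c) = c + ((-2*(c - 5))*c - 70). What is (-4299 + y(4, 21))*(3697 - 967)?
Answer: -13704600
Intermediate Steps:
y(A, c) = -70 + c + c*(10 - 2*c) (y(A, c) = c + ((-2*(-5 + c))*c - 70) = c + ((10 - 2*c)*c - 70) = c + (c*(10 - 2*c) - 70) = c + (-70 + c*(10 - 2*c)) = -70 + c + c*(10 - 2*c))
(-4299 + y(4, 21))*(3697 - 967) = (-4299 + (-70 - 2*21² + 11*21))*(3697 - 967) = (-4299 + (-70 - 2*441 + 231))*2730 = (-4299 + (-70 - 882 + 231))*2730 = (-4299 - 721)*2730 = -5020*2730 = -13704600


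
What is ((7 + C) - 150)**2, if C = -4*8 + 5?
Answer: 28900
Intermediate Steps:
C = -27 (C = -32 + 5 = -27)
((7 + C) - 150)**2 = ((7 - 27) - 150)**2 = (-20 - 150)**2 = (-170)**2 = 28900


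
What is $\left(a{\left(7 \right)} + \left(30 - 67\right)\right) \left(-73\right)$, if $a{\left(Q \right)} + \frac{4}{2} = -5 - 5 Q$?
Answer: $5767$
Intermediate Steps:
$a{\left(Q \right)} = -7 - 5 Q$ ($a{\left(Q \right)} = -2 - \left(5 + 5 Q\right) = -7 - 5 Q$)
$\left(a{\left(7 \right)} + \left(30 - 67\right)\right) \left(-73\right) = \left(\left(-7 - 35\right) + \left(30 - 67\right)\right) \left(-73\right) = \left(\left(-7 - 35\right) - 37\right) \left(-73\right) = \left(-42 - 37\right) \left(-73\right) = \left(-79\right) \left(-73\right) = 5767$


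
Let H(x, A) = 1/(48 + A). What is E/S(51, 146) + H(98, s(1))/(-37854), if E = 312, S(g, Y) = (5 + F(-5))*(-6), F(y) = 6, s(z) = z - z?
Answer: -94483595/19986912 ≈ -4.7273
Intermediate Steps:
s(z) = 0
S(g, Y) = -66 (S(g, Y) = (5 + 6)*(-6) = 11*(-6) = -66)
E/S(51, 146) + H(98, s(1))/(-37854) = 312/(-66) + 1/((48 + 0)*(-37854)) = 312*(-1/66) - 1/37854/48 = -52/11 + (1/48)*(-1/37854) = -52/11 - 1/1816992 = -94483595/19986912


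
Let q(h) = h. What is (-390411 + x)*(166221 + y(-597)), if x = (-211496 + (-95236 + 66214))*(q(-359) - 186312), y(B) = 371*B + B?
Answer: -2508100393064121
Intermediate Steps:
y(B) = 372*B
x = 44897735578 (x = (-211496 + (-95236 + 66214))*(-359 - 186312) = (-211496 - 29022)*(-186671) = -240518*(-186671) = 44897735578)
(-390411 + x)*(166221 + y(-597)) = (-390411 + 44897735578)*(166221 + 372*(-597)) = 44897345167*(166221 - 222084) = 44897345167*(-55863) = -2508100393064121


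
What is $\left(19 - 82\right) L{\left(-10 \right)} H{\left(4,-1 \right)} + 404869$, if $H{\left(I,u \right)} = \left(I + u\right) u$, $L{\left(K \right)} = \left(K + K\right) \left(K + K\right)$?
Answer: $480469$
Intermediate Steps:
$L{\left(K \right)} = 4 K^{2}$ ($L{\left(K \right)} = 2 K 2 K = 4 K^{2}$)
$H{\left(I,u \right)} = u \left(I + u\right)$
$\left(19 - 82\right) L{\left(-10 \right)} H{\left(4,-1 \right)} + 404869 = \left(19 - 82\right) 4 \left(-10\right)^{2} \left(- (4 - 1)\right) + 404869 = - 63 \cdot 4 \cdot 100 \left(\left(-1\right) 3\right) + 404869 = \left(-63\right) 400 \left(-3\right) + 404869 = \left(-25200\right) \left(-3\right) + 404869 = 75600 + 404869 = 480469$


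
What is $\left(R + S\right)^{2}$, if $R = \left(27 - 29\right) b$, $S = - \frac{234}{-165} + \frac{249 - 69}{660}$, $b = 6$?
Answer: $\frac{321489}{3025} \approx 106.28$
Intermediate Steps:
$S = \frac{93}{55}$ ($S = \left(-234\right) \left(- \frac{1}{165}\right) + 180 \cdot \frac{1}{660} = \frac{78}{55} + \frac{3}{11} = \frac{93}{55} \approx 1.6909$)
$R = -12$ ($R = \left(27 - 29\right) 6 = \left(-2\right) 6 = -12$)
$\left(R + S\right)^{2} = \left(-12 + \frac{93}{55}\right)^{2} = \left(- \frac{567}{55}\right)^{2} = \frac{321489}{3025}$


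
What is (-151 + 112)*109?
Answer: -4251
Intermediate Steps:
(-151 + 112)*109 = -39*109 = -4251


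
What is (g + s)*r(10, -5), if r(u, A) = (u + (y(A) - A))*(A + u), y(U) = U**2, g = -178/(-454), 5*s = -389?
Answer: -3514320/227 ≈ -15482.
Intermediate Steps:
s = -389/5 (s = (1/5)*(-389) = -389/5 ≈ -77.800)
g = 89/227 (g = -178*(-1/454) = 89/227 ≈ 0.39207)
r(u, A) = (A + u)*(u + A**2 - A) (r(u, A) = (u + (A**2 - A))*(A + u) = (u + A**2 - A)*(A + u) = (A + u)*(u + A**2 - A))
(g + s)*r(10, -5) = (89/227 - 389/5)*((-5)**3 + 10**2 - 1*(-5)**2 + 10*(-5)**2) = -87858*(-125 + 100 - 1*25 + 10*25)/1135 = -87858*(-125 + 100 - 25 + 250)/1135 = -87858/1135*200 = -3514320/227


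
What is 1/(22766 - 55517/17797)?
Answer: 17797/405110985 ≈ 4.3931e-5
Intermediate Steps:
1/(22766 - 55517/17797) = 1/(405110985/17797) = 17797/405110985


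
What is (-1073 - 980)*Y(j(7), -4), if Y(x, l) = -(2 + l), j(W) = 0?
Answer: -4106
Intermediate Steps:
Y(x, l) = -2 - l
(-1073 - 980)*Y(j(7), -4) = (-1073 - 980)*(-2 - 1*(-4)) = -2053*(-2 + 4) = -2053*2 = -4106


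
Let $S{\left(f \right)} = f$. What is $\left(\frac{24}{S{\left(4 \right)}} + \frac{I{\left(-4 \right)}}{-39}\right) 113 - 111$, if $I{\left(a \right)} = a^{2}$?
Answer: $\frac{20305}{39} \approx 520.64$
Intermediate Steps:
$\left(\frac{24}{S{\left(4 \right)}} + \frac{I{\left(-4 \right)}}{-39}\right) 113 - 111 = \left(\frac{24}{4} + \frac{\left(-4\right)^{2}}{-39}\right) 113 - 111 = \left(24 \cdot \frac{1}{4} + 16 \left(- \frac{1}{39}\right)\right) 113 - 111 = \left(6 - \frac{16}{39}\right) 113 - 111 = \frac{218}{39} \cdot 113 - 111 = \frac{24634}{39} - 111 = \frac{20305}{39}$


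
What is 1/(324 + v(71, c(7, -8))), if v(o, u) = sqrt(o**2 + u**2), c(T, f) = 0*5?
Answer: 1/395 ≈ 0.0025316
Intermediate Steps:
c(T, f) = 0
1/(324 + v(71, c(7, -8))) = 1/(324 + sqrt(71**2 + 0**2)) = 1/(324 + sqrt(5041 + 0)) = 1/(324 + sqrt(5041)) = 1/(324 + 71) = 1/395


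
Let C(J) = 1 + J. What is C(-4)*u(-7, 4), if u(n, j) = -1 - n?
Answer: -18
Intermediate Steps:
C(-4)*u(-7, 4) = (1 - 4)*(-1 - 1*(-7)) = -3*(-1 + 7) = -3*6 = -18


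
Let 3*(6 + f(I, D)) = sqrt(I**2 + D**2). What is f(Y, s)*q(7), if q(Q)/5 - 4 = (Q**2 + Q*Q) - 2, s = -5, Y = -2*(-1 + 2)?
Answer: -3000 + 500*sqrt(29)/3 ≈ -2102.5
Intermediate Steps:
Y = -2 (Y = -2*1 = -2)
q(Q) = 10 + 10*Q**2 (q(Q) = 20 + 5*((Q**2 + Q*Q) - 2) = 20 + 5*((Q**2 + Q**2) - 2) = 20 + 5*(2*Q**2 - 2) = 20 + 5*(-2 + 2*Q**2) = 20 + (-10 + 10*Q**2) = 10 + 10*Q**2)
f(I, D) = -6 + sqrt(D**2 + I**2)/3 (f(I, D) = -6 + sqrt(I**2 + D**2)/3 = -6 + sqrt(D**2 + I**2)/3)
f(Y, s)*q(7) = (-6 + sqrt((-5)**2 + (-2)**2)/3)*(10 + 10*7**2) = (-6 + sqrt(25 + 4)/3)*(10 + 10*49) = (-6 + sqrt(29)/3)*(10 + 490) = (-6 + sqrt(29)/3)*500 = -3000 + 500*sqrt(29)/3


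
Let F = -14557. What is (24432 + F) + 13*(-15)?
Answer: 9680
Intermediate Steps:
(24432 + F) + 13*(-15) = (24432 - 14557) + 13*(-15) = 9875 - 195 = 9680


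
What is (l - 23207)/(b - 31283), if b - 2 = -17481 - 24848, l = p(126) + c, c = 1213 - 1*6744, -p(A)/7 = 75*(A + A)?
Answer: 80519/36805 ≈ 2.1877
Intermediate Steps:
p(A) = -1050*A (p(A) = -525*(A + A) = -525*2*A = -1050*A)
c = -5531 (c = 1213 - 6744 = -5531)
l = -137831 (l = -1050*126 - 5531 = -132300 - 5531 = -137831)
b = -42327 (b = 2 + (-17481 - 24848) = 2 - 42329 = -42327)
(l - 23207)/(b - 31283) = (-137831 - 23207)/(-42327 - 31283) = -161038/(-73610) = -161038*(-1/73610) = 80519/36805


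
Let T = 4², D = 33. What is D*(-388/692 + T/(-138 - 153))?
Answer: -340945/16781 ≈ -20.317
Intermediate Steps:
T = 16
D*(-388/692 + T/(-138 - 153)) = 33*(-388/692 + 16/(-138 - 153)) = 33*(-388*1/692 + 16/(-291)) = 33*(-97/173 + 16*(-1/291)) = 33*(-97/173 - 16/291) = 33*(-30995/50343) = -340945/16781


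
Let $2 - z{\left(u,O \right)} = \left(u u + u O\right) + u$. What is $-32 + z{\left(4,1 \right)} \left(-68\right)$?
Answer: $1464$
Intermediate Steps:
$z{\left(u,O \right)} = 2 - u - u^{2} - O u$ ($z{\left(u,O \right)} = 2 - \left(\left(u u + u O\right) + u\right) = 2 - \left(\left(u^{2} + O u\right) + u\right) = 2 - \left(u + u^{2} + O u\right) = 2 - u - u^{2} - O u$)
$-32 + z{\left(4,1 \right)} \left(-68\right) = -32 + \left(2 - 4 - 4^{2} - 1 \cdot 4\right) \left(-68\right) = -32 + \left(2 - 4 - 16 - 4\right) \left(-68\right) = -32 - -1496 = -32 + 1496 = 1464$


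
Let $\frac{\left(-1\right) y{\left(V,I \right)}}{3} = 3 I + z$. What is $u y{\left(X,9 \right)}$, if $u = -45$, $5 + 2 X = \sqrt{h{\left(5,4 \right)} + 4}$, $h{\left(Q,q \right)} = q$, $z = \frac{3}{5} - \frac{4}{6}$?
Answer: $3636$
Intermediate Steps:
$z = - \frac{1}{15}$ ($z = 3 \cdot \frac{1}{5} - \frac{2}{3} = \frac{3}{5} - \frac{2}{3} = - \frac{1}{15} \approx -0.066667$)
$X = - \frac{5}{2} + \sqrt{2}$ ($X = - \frac{5}{2} + \frac{\sqrt{4 + 4}}{2} = - \frac{5}{2} + \frac{\sqrt{8}}{2} = - \frac{5}{2} + \frac{2 \sqrt{2}}{2} = - \frac{5}{2} + \sqrt{2} \approx -1.0858$)
$y{\left(V,I \right)} = \frac{1}{5} - 9 I$ ($y{\left(V,I \right)} = - 3 \left(3 I - \frac{1}{15}\right) = - 3 \left(- \frac{1}{15} + 3 I\right) = \frac{1}{5} - 9 I$)
$u y{\left(X,9 \right)} = - 45 \left(\frac{1}{5} - 81\right) = \left(-45\right) \left(- \frac{404}{5}\right) = 3636$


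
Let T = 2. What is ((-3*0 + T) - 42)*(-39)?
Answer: 1560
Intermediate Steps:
((-3*0 + T) - 42)*(-39) = ((-3*0 + 2) - 42)*(-39) = ((0 + 2) - 42)*(-39) = (2 - 42)*(-39) = -40*(-39) = 1560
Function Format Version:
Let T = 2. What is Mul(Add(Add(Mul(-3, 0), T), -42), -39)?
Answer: 1560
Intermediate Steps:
Mul(Add(Add(Mul(-3, 0), T), -42), -39) = Mul(Add(Add(Mul(-3, 0), 2), -42), -39) = Mul(Add(Add(0, 2), -42), -39) = Mul(Add(2, -42), -39) = Mul(-40, -39) = 1560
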